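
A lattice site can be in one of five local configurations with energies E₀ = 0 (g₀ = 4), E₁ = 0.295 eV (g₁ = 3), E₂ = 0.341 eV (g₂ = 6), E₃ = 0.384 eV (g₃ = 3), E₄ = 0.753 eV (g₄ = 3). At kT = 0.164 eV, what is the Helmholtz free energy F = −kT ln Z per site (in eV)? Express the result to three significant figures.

-0.282 eV

Eᵢ/kT = 0, 1.7988, 2.0793, 2.3415, 4.5915.
Z = Σ gᵢe^(−Eᵢ/kT) = 4·e^(−0) + 3·e^(−1.7988) + 6·e^(−2.0793) + 3·e^(−2.3415) + 3·e^(−4.5915) = 4.0000 + 0.49649 + 0.75011 + 0.28855 + 0.030413 = 5.5656.
F = −kT ln Z = −0.164 × ln(5.5656) = −0.164 × 1.7166 = -0.282 eV.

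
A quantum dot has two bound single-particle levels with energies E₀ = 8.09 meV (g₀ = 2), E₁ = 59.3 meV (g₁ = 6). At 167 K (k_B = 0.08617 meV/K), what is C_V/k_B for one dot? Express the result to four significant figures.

0.9183

k_BT = 0.08617 × 167 K = 14.3904 meV.
Eᵢ/kT = 0.562180, 4.12080.
Z = Σ gᵢe^(−Eᵢ/kT) = 2·e^(−0.562180) + 6·e^(−4.12080) = 1.13993 + 0.0973891 = 1.23732.
⟨E⟩ = 12.1207 meV, ⟨E²⟩ = 337.079 meV².
C_V/k_B = (⟨E²⟩ − ⟨E⟩²)/(kT)² = (337.079 − 146.911)/207.084 = 0.9183.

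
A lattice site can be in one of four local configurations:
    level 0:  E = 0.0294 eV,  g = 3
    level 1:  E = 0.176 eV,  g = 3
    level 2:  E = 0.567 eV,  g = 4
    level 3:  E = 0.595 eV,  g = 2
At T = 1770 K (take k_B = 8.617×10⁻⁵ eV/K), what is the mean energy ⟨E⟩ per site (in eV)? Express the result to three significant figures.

0.0895 eV

k_BT = 8.617×10⁻⁵ × 1770 K = 0.15252 eV.
Eᵢ/kT = 0.19276, 1.1539, 3.7175, 3.9011.
Z = Σ gᵢe^(−Eᵢ/kT) = 3·e^(−0.19276) + 3·e^(−1.1539) + 4·e^(−3.7175) + 2·e^(−3.9011) = 2.4740 + 0.94621 + 0.097179 + 0.040439 = 3.5578.
⟨E⟩ = Σ Eᵢ gᵢe^(−Eᵢ/kT) / Z = (0.0294·2.4740 + 0.176·0.94621 + 0.567·0.097179 + 0.595·0.040439) / 3.5578 = 0.0895 eV.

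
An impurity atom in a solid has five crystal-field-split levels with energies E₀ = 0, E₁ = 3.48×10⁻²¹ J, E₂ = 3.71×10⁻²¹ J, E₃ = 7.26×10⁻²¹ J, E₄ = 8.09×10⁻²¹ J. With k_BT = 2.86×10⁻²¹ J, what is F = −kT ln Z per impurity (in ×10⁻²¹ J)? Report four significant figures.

Eᵢ/kT = 0, 1.21678, 1.29720, 2.53846, 2.82867.
Z = Σ e^(−Eᵢ/kT) = e^(−0) + e^(−1.21678) + e^(−1.29720) + e^(−2.53846) + e^(−2.82867) = 1.00000 + 0.296182 + 0.273296 + 0.0789879 + 0.0590914 = 1.70756.
F = −kT ln Z = −2.86 × ln(1.70756) = −2.86 × 0.535065 = -1.530 ×10⁻²¹ J.

-1.530 ×10⁻²¹ J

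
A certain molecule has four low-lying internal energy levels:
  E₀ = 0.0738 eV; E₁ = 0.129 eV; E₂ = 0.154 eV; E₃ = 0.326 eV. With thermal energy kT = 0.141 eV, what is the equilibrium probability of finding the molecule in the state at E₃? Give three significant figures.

0.0694

Eᵢ/kT = 0.52340, 0.91489, 1.0922, 2.3121.
Z = Σ e^(−Eᵢ/kT) = e^(−0.52340) + e^(−0.91489) + e^(−1.0922) + e^(−2.3121) = 0.59250 + 0.40056 + 0.33548 + 0.099053 = 1.4276.
P₃ = e^(−E₃/kT) / Z = 0.099053/1.4276 = 0.0694.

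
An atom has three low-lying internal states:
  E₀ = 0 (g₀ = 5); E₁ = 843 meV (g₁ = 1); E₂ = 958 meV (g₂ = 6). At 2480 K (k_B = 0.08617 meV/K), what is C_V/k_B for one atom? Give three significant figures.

k_BT = 0.08617 × 2480 K = 213.70 meV.
Eᵢ/kT = 0, 3.9448, 4.4829.
Z = Σ gᵢe^(−Eᵢ/kT) = 5·e^(−0) + 1·e^(−3.9448) + 6·e^(−4.4829) = 5.0000 + 0.019355 + 0.067804 = 5.0872.
⟨E⟩ = 15.976 meV, ⟨E²⟩ = 14936 meV².
C_V/k_B = (⟨E²⟩ − ⟨E⟩²)/(kT)² = (14936 − 255.23)/45668 = 0.321.

0.321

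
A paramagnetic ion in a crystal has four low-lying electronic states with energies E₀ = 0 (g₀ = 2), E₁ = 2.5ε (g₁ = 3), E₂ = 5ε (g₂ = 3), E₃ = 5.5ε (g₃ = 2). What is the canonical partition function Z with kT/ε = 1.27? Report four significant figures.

Eᵢ/kT = 0, 1.96850, 3.93701, 4.33071.
Z = Σ gᵢe^(−Eᵢ/kT) = 2·e^(−0) + 3·e^(−1.96850) + 3·e^(−3.93701) + 2·e^(−4.33071) = 2.00000 + 0.418999 + 0.0585194 + 0.0263164 = 2.50383.

Z = 2.504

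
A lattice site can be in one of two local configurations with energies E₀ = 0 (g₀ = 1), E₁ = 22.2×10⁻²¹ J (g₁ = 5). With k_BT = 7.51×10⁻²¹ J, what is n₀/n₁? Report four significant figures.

n₀/n₁ = (g₀/g₁) exp[−(E₀−E₁)/kT] = (1/5) × exp(−(-22.2 ×10⁻²¹ J)/(7.51 ×10⁻²¹ J)) = (1/5) × exp(2.95606) = 3.844.

3.844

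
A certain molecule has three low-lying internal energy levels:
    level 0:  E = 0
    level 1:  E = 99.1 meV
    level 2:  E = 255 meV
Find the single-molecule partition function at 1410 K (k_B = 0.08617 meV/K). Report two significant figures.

k_BT = 0.08617 × 1410 K = 121.5 meV.
Eᵢ/kT = 0, 0.8156, 2.099.
Z = Σ e^(−Eᵢ/kT) = e^(−0) + e^(−0.8156) + e^(−2.099) = 1.000 + 0.4424 + 0.1226 = 1.565.

Z = 1.6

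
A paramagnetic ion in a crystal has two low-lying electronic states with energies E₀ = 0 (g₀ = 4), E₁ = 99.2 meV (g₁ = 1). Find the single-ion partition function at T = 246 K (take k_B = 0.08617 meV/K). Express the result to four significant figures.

k_BT = 0.08617 × 246 K = 21.1978 meV.
Eᵢ/kT = 0, 4.67973.
Z = Σ gᵢe^(−Eᵢ/kT) = 4·e^(−0) + 1·e^(−4.67973) = 4.00000 + 0.00928152 = 4.00928.

Z = 4.009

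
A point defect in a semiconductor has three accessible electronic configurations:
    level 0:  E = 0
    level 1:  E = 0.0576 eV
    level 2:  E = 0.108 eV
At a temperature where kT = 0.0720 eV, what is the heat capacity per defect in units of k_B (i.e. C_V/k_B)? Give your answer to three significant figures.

0.300

Eᵢ/kT = 0, 0.80000, 1.5000.
Z = Σ e^(−Eᵢ/kT) = e^(−0) + e^(−0.80000) + e^(−1.5000) = 1.0000 + 0.44933 + 0.22313 = 1.6725.
⟨E⟩ = 0.029883 eV, ⟨E²⟩ = 0.0024474 eV².
C_V/k_B = (⟨E²⟩ − ⟨E⟩²)/(kT)² = (0.0024474 − 0.00089299)/0.0051840 = 0.300.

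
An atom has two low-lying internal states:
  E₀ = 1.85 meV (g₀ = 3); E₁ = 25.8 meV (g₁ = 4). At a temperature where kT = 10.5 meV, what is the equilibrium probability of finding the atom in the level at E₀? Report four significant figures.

Eᵢ/kT = 0.176190, 2.45714.
Z = Σ gᵢe^(−Eᵢ/kT) = 3·e^(−0.176190) + 4·e^(−2.45714) = 2.51538 + 0.342719 = 2.85810.
P₀ = g₀ e^(−E₀/kT) / Z = 2.51538/2.85810 = 0.8801.

0.8801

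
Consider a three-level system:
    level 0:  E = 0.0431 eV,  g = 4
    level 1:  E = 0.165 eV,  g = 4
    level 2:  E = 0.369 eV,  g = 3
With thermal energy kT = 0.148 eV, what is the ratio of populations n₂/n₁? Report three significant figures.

n₂/n₁ = (g₂/g₁) exp[−(E₂−E₁)/kT] = (3/4) × exp(−(0.204 eV)/(0.148 eV)) = (3/4) × exp(-1.3784) = 0.189.

0.189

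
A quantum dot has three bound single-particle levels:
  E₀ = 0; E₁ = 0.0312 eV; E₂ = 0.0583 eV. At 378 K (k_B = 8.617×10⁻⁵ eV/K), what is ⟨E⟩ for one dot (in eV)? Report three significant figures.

k_BT = 8.617×10⁻⁵ × 378 K = 0.032572 eV.
Eᵢ/kT = 0, 0.95788, 1.7899.
Z = Σ e^(−Eᵢ/kT) = e^(−0) + e^(−0.95788) + e^(−1.7899) = 1.0000 + 0.38371 + 0.16698 = 1.5507.
⟨E⟩ = Σ Eᵢ e^(−Eᵢ/kT) / Z = (0·1.0000 + 0.0312·0.38371 + 0.0583·0.16698) / 1.5507 = 0.0140 eV.

0.0140 eV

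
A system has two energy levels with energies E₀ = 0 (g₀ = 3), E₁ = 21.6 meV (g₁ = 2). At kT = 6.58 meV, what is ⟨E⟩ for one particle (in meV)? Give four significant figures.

0.5272 meV

Eᵢ/kT = 0, 3.28267.
Z = Σ gᵢe^(−Eᵢ/kT) = 3·e^(−0) + 2·e^(−3.28267) = 3.00000 + 0.0750558 = 3.07506.
⟨E⟩ = Σ Eᵢ gᵢe^(−Eᵢ/kT) / Z = (0·3.00000 + 21.6·0.0750558) / 3.07506 = 0.5272 meV.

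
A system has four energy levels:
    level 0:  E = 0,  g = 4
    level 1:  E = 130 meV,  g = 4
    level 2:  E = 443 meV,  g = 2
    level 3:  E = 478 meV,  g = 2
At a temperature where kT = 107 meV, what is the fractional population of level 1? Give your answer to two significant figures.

0.23

Eᵢ/kT = 0, 1.215, 4.140, 4.467.
Z = Σ gᵢe^(−Eᵢ/kT) = 4·e^(−0) + 4·e^(−1.215) + 2·e^(−4.140) + 2·e^(−4.467) = 4.000 + 1.187 + 0.03185 + 0.02296 = 5.242.
P₁ = g₁ e^(−E₁/kT) / Z = 1.187/5.242 = 0.23.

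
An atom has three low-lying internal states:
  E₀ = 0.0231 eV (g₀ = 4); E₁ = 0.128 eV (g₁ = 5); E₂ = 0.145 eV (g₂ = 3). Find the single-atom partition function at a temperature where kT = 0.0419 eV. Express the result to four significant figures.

Z = 2.635

Eᵢ/kT = 0.551313, 3.05489, 3.46062.
Z = Σ gᵢe^(−Eᵢ/kT) = 4·e^(−0.551313) + 5·e^(−3.05489) + 3·e^(−3.46062) = 2.30477 + 0.235640 + 0.0942308 = 2.63464.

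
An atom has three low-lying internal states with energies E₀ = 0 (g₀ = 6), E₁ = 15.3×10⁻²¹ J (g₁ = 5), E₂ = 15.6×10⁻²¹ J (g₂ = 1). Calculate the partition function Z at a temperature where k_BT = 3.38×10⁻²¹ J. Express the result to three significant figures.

Z = 6.06

Eᵢ/kT = 0, 4.5266, 4.6154.
Z = Σ gᵢe^(−Eᵢ/kT) = 6·e^(−0) + 5·e^(−4.5266) + 1·e^(−4.6154) = 6.0000 + 0.054087 + 0.0098982 = 6.0640.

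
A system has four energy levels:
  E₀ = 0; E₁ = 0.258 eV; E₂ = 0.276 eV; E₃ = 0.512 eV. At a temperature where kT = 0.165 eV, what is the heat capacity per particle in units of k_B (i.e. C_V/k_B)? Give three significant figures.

Eᵢ/kT = 0, 1.5636, 1.6727, 3.1030.
Z = Σ e^(−Eᵢ/kT) = e^(−0) + e^(−1.5636) + e^(−1.6727) + e^(−3.1030) = 1.0000 + 0.20938 + 0.18774 + 0.044914 = 1.4420.
⟨E⟩ = 0.089343 eV, ⟨E²⟩ = 0.027748 eV².
C_V/k_B = (⟨E²⟩ − ⟨E⟩²)/(kT)² = (0.027748 − 0.0079822)/0.027225 = 0.726.

0.726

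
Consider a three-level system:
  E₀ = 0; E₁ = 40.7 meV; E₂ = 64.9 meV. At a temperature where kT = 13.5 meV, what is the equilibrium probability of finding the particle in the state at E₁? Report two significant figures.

0.046

Eᵢ/kT = 0, 3.015, 4.807.
Z = Σ e^(−Eᵢ/kT) = e^(−0) + e^(−3.015) + e^(−4.807) = 1.000 + 0.04905 + 0.008172 = 1.057.
P₁ = e^(−E₁/kT) / Z = 0.04905/1.057 = 0.046.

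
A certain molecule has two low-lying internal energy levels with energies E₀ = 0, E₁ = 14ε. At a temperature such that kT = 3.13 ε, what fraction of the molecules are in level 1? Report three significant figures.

Eᵢ/kT = 0, 4.4728.
Z = Σ e^(−Eᵢ/kT) = e^(−0) + e^(−4.4728) = 1.0000 + 0.011415 = 1.0114.
P₁ = e^(−E₁/kT) / Z = 0.011415/1.0114 = 0.0113.

0.0113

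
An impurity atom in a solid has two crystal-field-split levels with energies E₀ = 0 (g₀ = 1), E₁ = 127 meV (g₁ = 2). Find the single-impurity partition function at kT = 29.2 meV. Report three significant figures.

Eᵢ/kT = 0, 4.3493.
Z = Σ gᵢe^(−Eᵢ/kT) = 1·e^(−0) + 2·e^(−4.3493) = 1.0000 + 0.025832 = 1.0258.

Z = 1.03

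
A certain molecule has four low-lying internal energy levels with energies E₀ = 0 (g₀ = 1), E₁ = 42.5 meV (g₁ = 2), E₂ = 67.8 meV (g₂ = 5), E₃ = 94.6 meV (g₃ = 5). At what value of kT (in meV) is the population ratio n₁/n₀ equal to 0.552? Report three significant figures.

33.0 meV

n₁/n₀ = (g₁/g₀) exp[−(E₁−E₀)/kT] = 0.552.
⇒ (E₁−E₀)/kT = ln((2/1)/0.552) = ln(3.6232) = 1.2874.
kT = 42.5 meV / 1.2874 = 33.0 meV.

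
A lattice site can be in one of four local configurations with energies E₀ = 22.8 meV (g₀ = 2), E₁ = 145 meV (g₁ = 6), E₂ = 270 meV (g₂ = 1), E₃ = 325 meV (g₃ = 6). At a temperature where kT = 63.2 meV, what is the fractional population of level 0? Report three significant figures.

Eᵢ/kT = 0.36076, 2.2943, 4.2722, 5.1424.
Z = Σ gᵢe^(−Eᵢ/kT) = 2·e^(−0.36076) + 6·e^(−2.2943) + 1·e^(−4.2722) + 6·e^(−5.1424) = 1.3943 + 0.60499 + 0.013951 + 0.035062 = 2.0483.
P₀ = g₀ e^(−E₀/kT) / Z = 1.3943/2.0483 = 0.681.

0.681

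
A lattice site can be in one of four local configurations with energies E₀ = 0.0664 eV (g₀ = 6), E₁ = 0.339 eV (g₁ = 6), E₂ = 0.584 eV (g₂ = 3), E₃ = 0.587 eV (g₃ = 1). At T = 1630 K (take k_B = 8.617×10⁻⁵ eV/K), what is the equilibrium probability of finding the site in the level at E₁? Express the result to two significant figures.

k_BT = 8.617×10⁻⁵ × 1630 K = 0.1405 eV.
Eᵢ/kT = 0.4726, 2.413, 4.157, 4.178.
Z = Σ gᵢe^(−Eᵢ/kT) = 6·e^(−0.4726) + 6·e^(−2.413) + 3·e^(−4.157) + 1·e^(−4.178) = 3.740 + 0.5373 + 0.04696 + 0.01533 = 4.340.
P₁ = g₁ e^(−E₁/kT) / Z = 0.5373/4.340 = 0.12.

0.12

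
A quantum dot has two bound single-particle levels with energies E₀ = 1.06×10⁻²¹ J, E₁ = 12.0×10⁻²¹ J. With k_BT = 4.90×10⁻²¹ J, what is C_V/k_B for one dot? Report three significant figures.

0.436

Eᵢ/kT = 0.21633, 2.4490.
Z = Σ e^(−Eᵢ/kT) = e^(−0.21633) + e^(−2.4490) = 0.80547 + 0.086380 = 0.89185.
⟨E⟩ = 2.1196, ⟨E²⟩ = 14.962.
C_V/k_B = (⟨E²⟩ − ⟨E⟩²)/(kT)² = (14.962 − 4.4927)/24.010 = 0.436.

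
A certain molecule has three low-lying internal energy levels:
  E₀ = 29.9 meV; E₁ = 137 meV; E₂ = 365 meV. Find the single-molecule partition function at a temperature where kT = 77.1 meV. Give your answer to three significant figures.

Z = 0.856

Eᵢ/kT = 0.38781, 1.7769, 4.7341.
Z = Σ e^(−Eᵢ/kT) = e^(−0.38781) + e^(−1.7769) + e^(−4.7341) = 0.67854 + 0.16916 + 0.0087904 = 0.85649.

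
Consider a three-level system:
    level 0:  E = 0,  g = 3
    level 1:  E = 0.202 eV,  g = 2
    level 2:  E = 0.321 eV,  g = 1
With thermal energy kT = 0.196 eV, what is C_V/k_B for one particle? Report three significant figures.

Eᵢ/kT = 0, 1.0306, 1.6378.
Z = Σ gᵢe^(−Eᵢ/kT) = 3·e^(−0) + 2·e^(−1.0306) + 1·e^(−1.6378) = 3.0000 + 0.71359 + 0.19441 = 3.9080.
⟨E⟩ = 0.052853 eV, ⟨E²⟩ = 0.012577 eV².
C_V/k_B = (⟨E²⟩ − ⟨E⟩²)/(kT)² = (0.012577 − 0.0027934)/0.038416 = 0.255.

0.255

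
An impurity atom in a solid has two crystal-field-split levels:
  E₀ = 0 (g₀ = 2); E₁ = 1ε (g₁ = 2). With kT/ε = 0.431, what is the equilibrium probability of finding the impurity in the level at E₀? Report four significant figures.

Eᵢ/kT = 0, 2.32019.
Z = Σ gᵢe^(−Eᵢ/kT) = 2·e^(−0) + 2·e^(−2.32019) = 2.00000 + 0.196510 = 2.19651.
P₀ = g₀ e^(−E₀/kT) / Z = 2.00000/2.19651 = 0.9105.

0.9105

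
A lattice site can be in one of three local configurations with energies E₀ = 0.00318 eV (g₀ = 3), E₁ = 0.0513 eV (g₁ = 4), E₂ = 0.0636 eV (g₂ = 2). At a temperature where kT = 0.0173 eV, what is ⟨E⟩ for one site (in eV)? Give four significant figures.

Eᵢ/kT = 0.183815, 2.96532, 3.67630.
Z = Σ gᵢe^(−Eᵢ/kT) = 3·e^(−0.183815) + 4·e^(−2.96532) + 2·e^(−3.67630) = 2.49627 + 0.206176 + 0.0506329 = 2.75308.
⟨E⟩ = Σ Eᵢ gᵢe^(−Eᵢ/kT) / Z = (0.00318·2.49627 + 0.0513·0.206176 + 0.0636·0.0506329) / 2.75308 = 0.007895 eV.

0.007895 eV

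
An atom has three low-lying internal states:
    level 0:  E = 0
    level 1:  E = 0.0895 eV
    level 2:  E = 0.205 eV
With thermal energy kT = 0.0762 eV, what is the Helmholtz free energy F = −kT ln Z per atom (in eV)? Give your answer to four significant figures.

-0.02437 eV

Eᵢ/kT = 0, 1.17454, 2.69029.
Z = Σ e^(−Eᵢ/kT) = e^(−0) + e^(−1.17454) + e^(−2.69029) = 1.00000 + 0.308961 + 0.0678613 = 1.37682.
F = −kT ln Z = −0.0762 × ln(1.37682) = −0.0762 × 0.319776 = -0.02437 eV.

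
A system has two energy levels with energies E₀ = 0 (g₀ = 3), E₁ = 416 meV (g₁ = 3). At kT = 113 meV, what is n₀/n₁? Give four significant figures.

n₀/n₁ = (g₀/g₁) exp[−(E₀−E₁)/kT] = (3/3) × exp(−(-416 meV)/(113 meV)) = (3/3) × exp(3.68142) = 39.70.

39.70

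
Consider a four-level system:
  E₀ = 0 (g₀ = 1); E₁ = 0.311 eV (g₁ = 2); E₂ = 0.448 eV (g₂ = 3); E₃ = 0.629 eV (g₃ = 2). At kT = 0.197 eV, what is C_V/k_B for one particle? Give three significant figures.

Eᵢ/kT = 0, 1.5787, 2.2741, 3.1929.
Z = Σ gᵢe^(−Eᵢ/kT) = 1·e^(−0) + 2·e^(−1.5787) + 3·e^(−2.2741) + 2·e^(−3.1929) = 1.0000 + 0.41249 + 0.30867 + 0.082105 = 1.8033.
⟨E⟩ = 0.17646 eV, ⟨E²⟩ = 0.074492 eV².
C_V/k_B = (⟨E²⟩ − ⟨E⟩²)/(kT)² = (0.074492 − 0.031138)/0.038809 = 1.12.

1.12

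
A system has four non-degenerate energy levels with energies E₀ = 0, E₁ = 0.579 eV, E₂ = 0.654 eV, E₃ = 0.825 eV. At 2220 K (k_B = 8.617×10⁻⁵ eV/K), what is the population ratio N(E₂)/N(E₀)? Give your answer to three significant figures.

0.0328

k_BT = 8.617×10⁻⁵ × 2220 K = 0.19130 eV.
n₂/n₀ = exp[−(E₂−E₀)/kT] = exp(−(0.654 eV)/(0.19130 eV)) = exp(-3.4187) = 0.0328.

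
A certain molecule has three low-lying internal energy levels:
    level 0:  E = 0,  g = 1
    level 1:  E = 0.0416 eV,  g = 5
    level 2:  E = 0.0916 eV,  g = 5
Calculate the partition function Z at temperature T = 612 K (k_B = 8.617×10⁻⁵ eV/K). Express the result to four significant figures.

Z = 4.152

k_BT = 8.617×10⁻⁵ × 612 K = 0.0527360 eV.
Eᵢ/kT = 0, 0.788835, 1.73695.
Z = Σ gᵢe^(−Eᵢ/kT) = 1·e^(−0) + 5·e^(−0.788835) + 5·e^(−1.73695) = 1.00000 + 2.27187 + 0.880283 = 4.15215.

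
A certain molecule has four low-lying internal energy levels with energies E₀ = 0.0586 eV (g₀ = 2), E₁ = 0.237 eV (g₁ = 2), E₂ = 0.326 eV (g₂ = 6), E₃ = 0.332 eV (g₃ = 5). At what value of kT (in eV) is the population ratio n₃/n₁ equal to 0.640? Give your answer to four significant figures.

0.06972 eV

n₃/n₁ = (g₃/g₁) exp[−(E₃−E₁)/kT] = 0.640.
⇒ (E₃−E₁)/kT = ln((5/2)/0.640) = ln(3.90625) = 1.36258.
kT = 0.095 eV / 1.36258 = 0.06972 eV.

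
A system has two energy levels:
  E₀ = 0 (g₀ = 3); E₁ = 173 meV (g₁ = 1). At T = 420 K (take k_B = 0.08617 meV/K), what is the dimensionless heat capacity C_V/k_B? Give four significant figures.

k_BT = 0.08617 × 420 K = 36.1914 meV.
Eᵢ/kT = 0, 4.78014.
Z = Σ gᵢe^(−Eᵢ/kT) = 3·e^(−0) + 1·e^(−4.78014) = 3.00000 + 0.00839482 = 3.00839.
⟨E⟩ = 0.482751 meV, ⟨E²⟩ = 83.5160 meV².
C_V/k_B = (⟨E²⟩ − ⟨E⟩²)/(kT)² = (83.5160 − 0.233049)/1309.82 = 0.06358.

0.06358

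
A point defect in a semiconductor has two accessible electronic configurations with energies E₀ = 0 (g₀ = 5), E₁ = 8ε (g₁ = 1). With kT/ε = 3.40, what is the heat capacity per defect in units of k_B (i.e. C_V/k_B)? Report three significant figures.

0.101

Eᵢ/kT = 0, 2.3529.
Z = Σ gᵢe^(−Eᵢ/kT) = 5·e^(−0) + 1·e^(−2.3529) = 5.0000 + 0.095093 = 5.0951.
⟨E⟩ = 0.14931 ε, ⟨E²⟩ = 1.1945 ε².
C_V/k_B = (⟨E²⟩ − ⟨E⟩²)/(kT)² = (1.1945 − 0.022293)/11.560 = 0.101.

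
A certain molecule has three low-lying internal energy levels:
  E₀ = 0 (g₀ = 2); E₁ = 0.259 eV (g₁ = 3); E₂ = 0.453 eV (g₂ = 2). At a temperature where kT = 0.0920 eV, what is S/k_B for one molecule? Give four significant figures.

1.049

Eᵢ/kT = 0, 2.81522, 4.92391.
Z = Σ gᵢe^(−Eᵢ/kT) = 2·e^(−0) + 3·e^(−2.81522) + 2·e^(−4.92391) = 2.00000 + 0.179675 + 0.0145413 = 2.19422.
⟨E⟩ = Σ EᵢPᵢ = 0.0242104 eV.
S/k_B = ln Z + ⟨E⟩/kT = ln(2.19422) + 0.0242104/0.0920 = 0.785827 + 0.263157 = 1.049.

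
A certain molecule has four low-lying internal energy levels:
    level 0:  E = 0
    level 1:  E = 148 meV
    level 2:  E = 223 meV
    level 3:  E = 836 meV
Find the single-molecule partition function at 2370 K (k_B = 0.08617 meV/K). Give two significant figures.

k_BT = 0.08617 × 2370 K = 204.2 meV.
Eᵢ/kT = 0, 0.7248, 1.092, 4.094.
Z = Σ e^(−Eᵢ/kT) = e^(−0) + e^(−0.7248) + e^(−1.092) + e^(−4.094) = 1.000 + 0.4844 + 0.3355 + 0.01667 = 1.837.

Z = 1.8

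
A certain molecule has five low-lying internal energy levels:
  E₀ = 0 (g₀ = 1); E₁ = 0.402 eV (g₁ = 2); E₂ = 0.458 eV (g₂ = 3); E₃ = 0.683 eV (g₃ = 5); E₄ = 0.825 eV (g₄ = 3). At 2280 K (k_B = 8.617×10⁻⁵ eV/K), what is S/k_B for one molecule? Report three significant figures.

1.67

k_BT = 8.617×10⁻⁵ × 2280 K = 0.19647 eV.
Eᵢ/kT = 0, 2.0461, 2.3311, 3.4764, 4.1991.
Z = Σ gᵢe^(−Eᵢ/kT) = 1·e^(−0) + 2·e^(−2.0461) + 3·e^(−2.3311) + 5·e^(−3.4764) + 3·e^(−4.1991) = 1.0000 + 0.25848 + 0.29157 + 0.15459 + 0.045027 = 1.7497.
⟨E⟩ = Σ EᵢPᵢ = 0.21728 eV.
S/k_B = ln Z + ⟨E⟩/kT = ln(1.7497) + 0.21728/0.19647 = 0.55944 + 1.1059 = 1.67.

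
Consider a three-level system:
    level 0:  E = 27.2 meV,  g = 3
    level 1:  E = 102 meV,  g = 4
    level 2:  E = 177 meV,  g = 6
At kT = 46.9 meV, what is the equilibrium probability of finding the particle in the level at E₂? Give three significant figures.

0.0606

Eᵢ/kT = 0.57996, 2.1748, 3.7740.
Z = Σ gᵢe^(−Eᵢ/kT) = 3·e^(−0.57996) + 4·e^(−2.1748) + 6·e^(−3.7740) = 1.6798 + 0.45452 + 0.13776 = 2.2721.
P₂ = g₂ e^(−E₂/kT) / Z = 0.13776/2.2721 = 0.0606.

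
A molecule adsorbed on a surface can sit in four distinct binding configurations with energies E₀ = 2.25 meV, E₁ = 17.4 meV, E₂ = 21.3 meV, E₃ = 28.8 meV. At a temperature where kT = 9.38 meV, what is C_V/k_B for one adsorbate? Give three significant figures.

Eᵢ/kT = 0.23987, 1.8550, 2.2708, 3.0704.
Z = Σ e^(−Eᵢ/kT) = e^(−0.23987) + e^(−1.8550) + e^(−2.2708) + e^(−3.0704) = 0.78673 + 0.15645 + 0.10323 + 0.046403 = 1.0928.
⟨E⟩ = 7.3459 meV, ⟨E²⟩ = 125.07 meV².
C_V/k_B = (⟨E²⟩ − ⟨E⟩²)/(kT)² = (125.07 − 53.962)/87.984 = 0.808.

0.808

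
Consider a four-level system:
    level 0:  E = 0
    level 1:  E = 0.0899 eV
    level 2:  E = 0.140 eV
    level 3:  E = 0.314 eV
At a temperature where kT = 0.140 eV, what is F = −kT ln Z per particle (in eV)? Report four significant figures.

-0.09705 eV

Eᵢ/kT = 0, 0.642143, 1.00000, 2.24286.
Z = Σ e^(−Eᵢ/kT) = e^(−0) + e^(−0.642143) + e^(−1.00000) + e^(−2.24286) = 1.00000 + 0.526164 + 0.367879 + 0.106154 = 2.00020.
F = −kT ln Z = −0.140 × ln(2.00020) = −0.140 × 0.693247 = -0.09705 eV.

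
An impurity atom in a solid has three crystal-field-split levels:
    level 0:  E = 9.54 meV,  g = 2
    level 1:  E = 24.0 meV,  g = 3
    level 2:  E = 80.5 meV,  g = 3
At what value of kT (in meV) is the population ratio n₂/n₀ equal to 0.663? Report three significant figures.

n₂/n₀ = (g₂/g₀) exp[−(E₂−E₀)/kT] = 0.663.
⇒ (E₂−E₀)/kT = ln((3/2)/0.663) = ln(2.2624) = 0.81643.
kT = 70.96 meV / 0.81643 = 86.9 meV.

86.9 meV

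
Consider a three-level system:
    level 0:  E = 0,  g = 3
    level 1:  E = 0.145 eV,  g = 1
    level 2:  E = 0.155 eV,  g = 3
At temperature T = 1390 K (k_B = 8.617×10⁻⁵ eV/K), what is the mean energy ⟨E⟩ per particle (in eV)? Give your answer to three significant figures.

0.0414 eV

k_BT = 8.617×10⁻⁵ × 1390 K = 0.11978 eV.
Eᵢ/kT = 0, 1.2106, 1.2940.
Z = Σ gᵢe^(−Eᵢ/kT) = 3·e^(−0) + 1·e^(−1.2106) + 3·e^(−1.2940) = 3.0000 + 0.29802 + 0.82252 = 4.1205.
⟨E⟩ = Σ Eᵢ gᵢe^(−Eᵢ/kT) / Z = (0·3.0000 + 0.145·0.29802 + 0.155·0.82252) / 4.1205 = 0.0414 eV.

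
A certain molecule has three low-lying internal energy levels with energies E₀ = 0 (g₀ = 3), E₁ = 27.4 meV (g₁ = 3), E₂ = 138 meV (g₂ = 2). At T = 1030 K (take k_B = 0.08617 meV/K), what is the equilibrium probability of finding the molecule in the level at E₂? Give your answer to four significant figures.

0.07509

k_BT = 0.08617 × 1030 K = 88.7551 meV.
Eᵢ/kT = 0, 0.308715, 1.55484.
Z = Σ gᵢe^(−Eᵢ/kT) = 3·e^(−0) + 3·e^(−0.308715) + 2·e^(−1.55484) = 3.00000 + 2.20317 + 0.422446 = 5.62562.
P₂ = g₂ e^(−E₂/kT) / Z = 0.422446/5.62562 = 0.07509.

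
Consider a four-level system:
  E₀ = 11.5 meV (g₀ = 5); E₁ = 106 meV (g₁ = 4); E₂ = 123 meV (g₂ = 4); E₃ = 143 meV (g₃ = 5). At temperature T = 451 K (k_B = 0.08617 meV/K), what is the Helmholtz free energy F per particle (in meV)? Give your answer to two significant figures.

-56 meV

k_BT = 0.08617 × 451 K = 38.86 meV.
Eᵢ/kT = 0.2959, 2.728, 3.165, 3.680.
Z = Σ gᵢe^(−Eᵢ/kT) = 5·e^(−0.2959) + 4·e^(−2.728) + 4·e^(−3.165) + 5·e^(−3.680) = 3.719 + 0.2614 + 0.1689 + 0.1261 = 4.275.
F = −kT ln Z = −38.86 × ln(4.275) = −38.86 × 1.453 = -56 meV.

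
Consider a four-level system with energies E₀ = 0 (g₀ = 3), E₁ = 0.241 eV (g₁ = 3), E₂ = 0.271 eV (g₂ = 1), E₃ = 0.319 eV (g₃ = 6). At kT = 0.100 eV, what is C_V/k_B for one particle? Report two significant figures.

1.1

Eᵢ/kT = 0, 2.410, 2.710, 3.190.
Z = Σ gᵢe^(−Eᵢ/kT) = 3·e^(−0) + 3·e^(−2.410) + 1·e^(−2.710) + 6·e^(−3.190) = 3.000 + 0.2694 + 0.06654 + 0.2470 = 3.583.
⟨E⟩ = 0.04514 eV, ⟨E²⟩ = 0.01275 eV².
C_V/k_B = (⟨E²⟩ − ⟨E⟩²)/(kT)² = (0.01275 − 0.002038)/0.01000 = 1.1.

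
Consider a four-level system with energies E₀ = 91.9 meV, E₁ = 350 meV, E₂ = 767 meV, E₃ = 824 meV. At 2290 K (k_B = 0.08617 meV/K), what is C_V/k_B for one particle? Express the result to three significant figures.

k_BT = 0.08617 × 2290 K = 197.33 meV.
Eᵢ/kT = 0.46572, 1.7737, 3.8869, 4.1757.
Z = Σ e^(−Eᵢ/kT) = e^(−0.46572) + e^(−1.7737) + e^(−3.8869) + e^(−4.1757) = 0.62768 + 0.16970 + 0.020509 + 0.015364 = 0.83325.
⟨E⟩ = 174.58 meV, ⟨E²⟩ = 58310 meV².
C_V/k_B = (⟨E²⟩ − ⟨E⟩²)/(kT)² = (58310 − 30478)/38939 = 0.715.

0.715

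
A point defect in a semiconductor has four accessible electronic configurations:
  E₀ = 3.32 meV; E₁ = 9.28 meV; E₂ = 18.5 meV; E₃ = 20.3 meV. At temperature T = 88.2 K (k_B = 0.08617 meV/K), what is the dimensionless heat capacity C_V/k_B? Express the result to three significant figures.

k_BT = 0.08617 × 88.2 K = 7.6002 meV.
Eᵢ/kT = 0.43683, 1.2210, 2.4341, 2.6710.
Z = Σ e^(−Eᵢ/kT) = e^(−0.43683) + e^(−1.2210) + e^(−2.4341) + e^(−2.6710) = 0.64608 + 0.29494 + 0.087677 + 0.069183 = 1.0979.
⟨E⟩ = 7.2033 meV, ⟨E²⟩ = 82.920 meV².
C_V/k_B = (⟨E²⟩ − ⟨E⟩²)/(kT)² = (82.920 − 51.888)/57.763 = 0.537.

0.537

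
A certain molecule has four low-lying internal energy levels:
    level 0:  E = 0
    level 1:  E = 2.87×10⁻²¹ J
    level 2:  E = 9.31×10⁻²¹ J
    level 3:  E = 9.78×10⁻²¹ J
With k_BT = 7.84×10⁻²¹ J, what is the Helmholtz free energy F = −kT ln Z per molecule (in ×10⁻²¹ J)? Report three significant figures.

-6.48 ×10⁻²¹ J

Eᵢ/kT = 0, 0.36607, 1.1875, 1.2474.
Z = Σ e^(−Eᵢ/kT) = e^(−0) + e^(−0.36607) + e^(−1.1875) + e^(−1.2474) = 1.0000 + 0.69345 + 0.30498 + 0.28725 = 2.2857.
F = −kT ln Z = −7.84 × ln(2.2857) = −7.84 × 0.82667 = -6.48 ×10⁻²¹ J.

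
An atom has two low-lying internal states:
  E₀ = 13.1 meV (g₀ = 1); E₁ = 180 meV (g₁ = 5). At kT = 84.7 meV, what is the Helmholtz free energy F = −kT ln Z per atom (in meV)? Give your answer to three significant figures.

Eᵢ/kT = 0.15466, 2.1251.
Z = Σ gᵢe^(−Eᵢ/kT) = 1·e^(−0.15466) + 5·e^(−2.1251) = 0.85671 + 0.59711 = 1.4538.
F = −kT ln Z = −84.7 × ln(1.4538) = −84.7 × 0.37418 = -31.7 meV.

-31.7 meV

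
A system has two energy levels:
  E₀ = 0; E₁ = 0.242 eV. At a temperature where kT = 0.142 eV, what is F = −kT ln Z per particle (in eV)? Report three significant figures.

-0.0237 eV

Eᵢ/kT = 0, 1.7042.
Z = Σ e^(−Eᵢ/kT) = e^(−0) + e^(−1.7042) = 1.0000 + 0.18192 = 1.1819.
F = −kT ln Z = −0.142 × ln(1.1819) = −0.142 × 0.16712 = -0.0237 eV.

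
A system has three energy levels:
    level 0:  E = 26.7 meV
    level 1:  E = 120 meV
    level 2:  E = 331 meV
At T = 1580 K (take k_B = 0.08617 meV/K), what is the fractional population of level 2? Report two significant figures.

k_BT = 0.08617 × 1580 K = 136.1 meV.
Eᵢ/kT = 0.1962, 0.8817, 2.432.
Z = Σ e^(−Eᵢ/kT) = e^(−0.1962) + e^(−0.8817) + e^(−2.432) = 0.8218 + 0.4141 + 0.08786 = 1.324.
P₂ = e^(−E₂/kT) / Z = 0.08786/1.324 = 0.066.

0.066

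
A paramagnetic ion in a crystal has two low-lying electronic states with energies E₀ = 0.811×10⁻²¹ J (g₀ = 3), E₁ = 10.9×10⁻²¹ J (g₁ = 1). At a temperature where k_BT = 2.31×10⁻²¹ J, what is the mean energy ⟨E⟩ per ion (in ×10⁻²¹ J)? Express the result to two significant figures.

Eᵢ/kT = 0.3511, 4.719.
Z = Σ gᵢe^(−Eᵢ/kT) = 3·e^(−0.3511) + 1·e^(−4.719) = 2.112 + 0.008924 = 2.121.
⟨E⟩ = Σ Eᵢ gᵢe^(−Eᵢ/kT) / Z = (0.811·2.112 + 10.9·0.008924) / 2.121 = 0.85 ×10⁻²¹ J.

0.85 ×10⁻²¹ J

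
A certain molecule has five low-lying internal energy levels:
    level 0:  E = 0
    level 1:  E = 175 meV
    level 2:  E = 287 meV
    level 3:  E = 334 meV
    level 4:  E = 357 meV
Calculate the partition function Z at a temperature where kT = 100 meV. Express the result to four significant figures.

Eᵢ/kT = 0, 1.75000, 2.87000, 3.34000, 3.57000.
Z = Σ e^(−Eᵢ/kT) = e^(−0) + e^(−1.75000) + e^(−2.87000) + e^(−3.34000) + e^(−3.57000) = 1.00000 + 0.173774 + 0.0566989 + 0.0354370 + 0.0281559 = 1.29407.

Z = 1.294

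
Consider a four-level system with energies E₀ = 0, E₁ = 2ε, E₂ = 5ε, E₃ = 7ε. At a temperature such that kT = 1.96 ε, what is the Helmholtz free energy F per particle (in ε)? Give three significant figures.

-0.751 ε

Eᵢ/kT = 0, 1.0204, 2.5510, 3.5714.
Z = Σ e^(−Eᵢ/kT) = e^(−0) + e^(−1.0204) + e^(−2.5510) + e^(−3.5714) = 1.0000 + 0.36045 + 0.078004 + 0.028116 = 1.4666.
F = −kT ln Z = −1.96 × ln(1.4666) = −1.96 × 0.38295 = -0.751 ε.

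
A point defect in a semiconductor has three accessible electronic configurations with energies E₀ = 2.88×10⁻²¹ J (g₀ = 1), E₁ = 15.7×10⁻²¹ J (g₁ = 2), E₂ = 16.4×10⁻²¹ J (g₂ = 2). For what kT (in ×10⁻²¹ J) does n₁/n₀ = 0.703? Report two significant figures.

n₁/n₀ = (g₁/g₀) exp[−(E₁−E₀)/kT] = 0.703.
⇒ (E₁−E₀)/kT = ln((2/1)/0.703) = ln(2.845) = 1.046.
kT = 12.82 ×10⁻²¹ J / 1.046 = 12 ×10⁻²¹ J.

12 ×10⁻²¹ J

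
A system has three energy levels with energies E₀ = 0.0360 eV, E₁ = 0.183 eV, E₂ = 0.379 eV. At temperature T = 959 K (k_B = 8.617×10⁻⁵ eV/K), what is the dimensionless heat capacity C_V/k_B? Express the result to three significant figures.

0.585

k_BT = 8.617×10⁻⁵ × 959 K = 0.082637 eV.
Eᵢ/kT = 0.43564, 2.2145, 4.5863.
Z = Σ e^(−Eᵢ/kT) = e^(−0.43564) + e^(−2.2145) + e^(−4.5863) = 0.64685 + 0.10921 + 0.010190 = 0.76625.
⟨E⟩ = 0.061513 eV, ⟨E²⟩ = 0.0077773 eV².
C_V/k_B = (⟨E²⟩ − ⟨E⟩²)/(kT)² = (0.0077773 − 0.0037838)/0.0068289 = 0.585.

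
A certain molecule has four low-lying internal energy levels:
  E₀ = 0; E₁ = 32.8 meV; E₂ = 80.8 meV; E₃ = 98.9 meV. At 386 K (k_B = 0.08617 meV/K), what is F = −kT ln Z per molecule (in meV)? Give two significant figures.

k_BT = 0.08617 × 386 K = 33.26 meV.
Eᵢ/kT = 0, 0.9862, 2.429, 2.974.
Z = Σ e^(−Eᵢ/kT) = e^(−0) + e^(−0.9862) + e^(−2.429) + e^(−2.974) = 1.000 + 0.3730 + 0.08812 + 0.05110 = 1.512.
F = −kT ln Z = −33.26 × ln(1.512) = −33.26 × 0.4134 = -14 meV.

-14 meV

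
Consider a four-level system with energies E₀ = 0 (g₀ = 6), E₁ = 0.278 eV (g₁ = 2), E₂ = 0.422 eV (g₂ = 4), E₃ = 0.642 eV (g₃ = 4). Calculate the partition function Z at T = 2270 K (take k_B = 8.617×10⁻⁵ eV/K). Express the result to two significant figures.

k_BT = 8.617×10⁻⁵ × 2270 K = 0.1956 eV.
Eᵢ/kT = 0, 1.421, 2.157, 3.282.
Z = Σ gᵢe^(−Eᵢ/kT) = 6·e^(−0) + 2·e^(−1.421) + 4·e^(−2.157) + 4·e^(−3.282) = 6.000 + 0.4829 + 0.4627 + 0.1502 = 7.096.

Z = 7.1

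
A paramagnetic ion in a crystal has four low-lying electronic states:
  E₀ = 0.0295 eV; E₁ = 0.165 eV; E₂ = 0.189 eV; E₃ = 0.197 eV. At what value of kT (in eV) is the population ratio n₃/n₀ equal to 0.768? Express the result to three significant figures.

n₃/n₀ = exp[−(E₃−E₀)/kT] = 0.768.
⇒ (E₃−E₀)/kT = ln(1/0.768) = ln(1.3021) = 0.26398.
kT = 0.1675 eV / 0.26398 = 0.635 eV.

0.635 eV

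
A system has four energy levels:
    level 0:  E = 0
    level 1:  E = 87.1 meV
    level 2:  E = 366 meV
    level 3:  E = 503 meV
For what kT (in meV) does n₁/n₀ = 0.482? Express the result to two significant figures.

120 meV

n₁/n₀ = exp[−(E₁−E₀)/kT] = 0.482.
⇒ (E₁−E₀)/kT = ln(1/0.482) = ln(2.075) = 0.7300.
kT = 87.1 meV / 0.7300 = 120 meV.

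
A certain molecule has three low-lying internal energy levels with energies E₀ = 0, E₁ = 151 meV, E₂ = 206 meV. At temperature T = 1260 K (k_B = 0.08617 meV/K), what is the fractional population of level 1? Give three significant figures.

k_BT = 0.08617 × 1260 K = 108.57 meV.
Eᵢ/kT = 0, 1.3908, 1.8974.
Z = Σ e^(−Eᵢ/kT) = e^(−0) + e^(−1.3908) + e^(−1.8974) = 1.0000 + 0.24888 + 0.14996 = 1.3988.
P₁ = e^(−E₁/kT) / Z = 0.24888/1.3988 = 0.178.

0.178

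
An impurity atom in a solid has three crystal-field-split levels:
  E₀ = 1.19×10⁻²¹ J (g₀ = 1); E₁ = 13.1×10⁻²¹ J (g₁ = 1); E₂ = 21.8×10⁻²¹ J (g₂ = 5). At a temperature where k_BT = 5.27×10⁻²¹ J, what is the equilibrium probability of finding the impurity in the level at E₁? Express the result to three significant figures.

Eᵢ/kT = 0.22581, 2.4858, 4.1366.
Z = Σ gᵢe^(−Eᵢ/kT) = 1·e^(−0.22581) + 1·e^(−2.4858) + 5·e^(−4.1366) = 0.79787 + 0.083259 + 0.079885 = 0.96101.
P₁ = g₁ e^(−E₁/kT) / Z = 0.083259/0.96101 = 0.0866.

0.0866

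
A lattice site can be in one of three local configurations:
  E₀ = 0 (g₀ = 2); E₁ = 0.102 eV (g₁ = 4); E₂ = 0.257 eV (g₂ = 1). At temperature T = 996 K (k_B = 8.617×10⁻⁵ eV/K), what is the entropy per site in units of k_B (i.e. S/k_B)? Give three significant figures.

k_BT = 8.617×10⁻⁵ × 996 K = 0.085825 eV.
Eᵢ/kT = 0, 1.1885, 2.9945.
Z = Σ gᵢe^(−Eᵢ/kT) = 2·e^(−0) + 4·e^(−1.1885) + 1·e^(−2.9945) = 2.0000 + 1.2187 + 0.050062 = 3.2688.
⟨E⟩ = Σ EᵢPᵢ = 0.041964 eV.
S/k_B = ln Z + ⟨E⟩/kT = ln(3.2688) + 0.041964/0.085825 = 1.1844 + 0.48895 = 1.67.

1.67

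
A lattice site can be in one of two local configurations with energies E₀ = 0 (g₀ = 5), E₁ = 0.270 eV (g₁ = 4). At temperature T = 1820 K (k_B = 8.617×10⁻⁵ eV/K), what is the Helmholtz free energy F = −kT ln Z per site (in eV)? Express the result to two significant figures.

k_BT = 8.617×10⁻⁵ × 1820 K = 0.1568 eV.
Eᵢ/kT = 0, 1.722.
Z = Σ gᵢe^(−Eᵢ/kT) = 5·e^(−0) + 4·e^(−1.722) = 5.000 + 0.7148 = 5.715.
F = −kT ln Z = −0.1568 × ln(5.715) = −0.1568 × 1.743 = -0.27 eV.

-0.27 eV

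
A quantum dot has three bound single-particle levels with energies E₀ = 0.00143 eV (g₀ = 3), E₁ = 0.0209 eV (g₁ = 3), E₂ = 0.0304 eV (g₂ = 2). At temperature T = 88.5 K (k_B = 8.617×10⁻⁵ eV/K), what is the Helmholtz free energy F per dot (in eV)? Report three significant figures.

k_BT = 8.617×10⁻⁵ × 88.5 K = 0.0076260 eV.
Eᵢ/kT = 0.18752, 2.7406, 3.9864.
Z = Σ gᵢe^(−Eᵢ/kT) = 3·e^(−0.18752) + 3·e^(−2.7406) + 2·e^(−3.9864) = 2.4870 + 0.19359 + 0.037133 = 2.7177.
F = −kT ln Z = −0.0076260 × ln(2.7177) = −0.0076260 × 0.99979 = -0.00762 eV.

-0.00762 eV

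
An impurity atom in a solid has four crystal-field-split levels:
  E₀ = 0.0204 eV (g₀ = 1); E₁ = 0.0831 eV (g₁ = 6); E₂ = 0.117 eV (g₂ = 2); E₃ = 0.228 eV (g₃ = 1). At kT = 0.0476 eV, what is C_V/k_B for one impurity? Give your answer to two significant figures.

Eᵢ/kT = 0.4286, 1.746, 2.458, 4.790.
Z = Σ gᵢe^(−Eᵢ/kT) = 1·e^(−0.4286) + 6·e^(−1.746) + 2·e^(−2.458) + 1·e^(−4.790) = 0.6514 + 1.047 + 0.1712 + 0.008312 = 1.878.
⟨E⟩ = 0.06508 eV, ⟨E²⟩ = 0.005472 eV².
C_V/k_B = (⟨E²⟩ − ⟨E⟩²)/(kT)² = (0.005472 − 0.004235)/0.002266 = 0.55.

0.55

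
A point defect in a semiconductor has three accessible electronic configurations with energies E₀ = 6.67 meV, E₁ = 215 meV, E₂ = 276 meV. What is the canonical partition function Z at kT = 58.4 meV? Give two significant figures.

Eᵢ/kT = 0.1142, 3.682, 4.726.
Z = Σ e^(−Eᵢ/kT) = e^(−0.1142) + e^(−3.682) + e^(−4.726) = 0.8921 + 0.02517 + 0.008862 = 0.9261.

Z = 0.93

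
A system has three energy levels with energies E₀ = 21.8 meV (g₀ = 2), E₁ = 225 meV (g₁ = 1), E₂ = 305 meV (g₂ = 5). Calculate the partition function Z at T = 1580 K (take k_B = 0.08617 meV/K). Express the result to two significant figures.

k_BT = 0.08617 × 1580 K = 136.1 meV.
Eᵢ/kT = 0.1602, 1.653, 2.241.
Z = Σ gᵢe^(−Eᵢ/kT) = 2·e^(−0.1602) + 1·e^(−1.653) + 5·e^(−2.241) = 1.704 + 0.1915 + 0.5318 = 2.427.

Z = 2.4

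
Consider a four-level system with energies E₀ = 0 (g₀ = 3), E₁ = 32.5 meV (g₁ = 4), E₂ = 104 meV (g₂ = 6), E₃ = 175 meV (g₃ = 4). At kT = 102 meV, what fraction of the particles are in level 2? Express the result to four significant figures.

Eᵢ/kT = 0, 0.318627, 1.01961, 1.71569.
Z = Σ gᵢe^(−Eᵢ/kT) = 3·e^(−0) + 4·e^(−0.318627) + 6·e^(−1.01961) + 4·e^(−1.71569) = 3.00000 + 2.90859 + 2.16441 + 0.719358 = 8.79236.
P₂ = g₂ e^(−E₂/kT) / Z = 2.16441/8.79236 = 0.2462.

0.2462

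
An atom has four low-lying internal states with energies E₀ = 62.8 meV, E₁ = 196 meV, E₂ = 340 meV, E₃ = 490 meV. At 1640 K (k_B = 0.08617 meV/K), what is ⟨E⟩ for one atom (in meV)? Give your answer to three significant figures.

k_BT = 0.08617 × 1640 K = 141.32 meV.
Eᵢ/kT = 0.44438, 1.3869, 2.4059, 3.4673.
Z = Σ e^(−Eᵢ/kT) = e^(−0.44438) + e^(−1.3869) + e^(−2.4059) + e^(−3.4673) = 0.64122 + 0.24985 + 0.090184 + 0.031201 = 1.0125.
⟨E⟩ = Σ Eᵢ e^(−Eᵢ/kT) / Z = (62.8·0.64122 + 196·0.24985 + 340·0.090184 + 490·0.031201) / 1.0125 = 134 meV.

134 meV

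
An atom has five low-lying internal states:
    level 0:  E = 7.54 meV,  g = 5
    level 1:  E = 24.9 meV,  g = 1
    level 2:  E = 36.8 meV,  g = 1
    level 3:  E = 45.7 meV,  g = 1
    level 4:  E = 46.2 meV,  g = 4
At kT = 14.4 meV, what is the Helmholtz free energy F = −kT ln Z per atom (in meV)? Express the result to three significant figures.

-17.7 meV

Eᵢ/kT = 0.52361, 1.7292, 2.5556, 3.1736, 3.2083.
Z = Σ gᵢe^(−Eᵢ/kT) = 5·e^(−0.52361) + 1·e^(−1.7292) + 1·e^(−2.5556) + 1·e^(−3.1736) + 4·e^(−3.2083) = 2.9619 + 0.17743 + 0.077646 + 0.041853 + 0.16170 = 3.4205.
F = −kT ln Z = −14.4 × ln(3.4205) = −14.4 × 1.2298 = -17.7 meV.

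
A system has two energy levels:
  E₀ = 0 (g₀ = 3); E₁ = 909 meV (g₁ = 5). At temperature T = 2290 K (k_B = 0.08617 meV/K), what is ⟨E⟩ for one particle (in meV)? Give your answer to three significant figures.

k_BT = 0.08617 × 2290 K = 197.33 meV.
Eᵢ/kT = 0, 4.6065.
Z = Σ gᵢe^(−Eᵢ/kT) = 3·e^(−0) + 5·e^(−4.6065) = 3.0000 + 0.049934 = 3.0499.
⟨E⟩ = Σ Eᵢ gᵢe^(−Eᵢ/kT) / Z = (0·3.0000 + 909·0.049934) / 3.0499 = 14.9 meV.

14.9 meV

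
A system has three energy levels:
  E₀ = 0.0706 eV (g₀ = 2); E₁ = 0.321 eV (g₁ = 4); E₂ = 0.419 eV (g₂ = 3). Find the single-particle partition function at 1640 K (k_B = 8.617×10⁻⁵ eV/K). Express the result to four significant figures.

Z = 1.781

k_BT = 8.617×10⁻⁵ × 1640 K = 0.141319 eV.
Eᵢ/kT = 0.499579, 2.27146, 2.96492.
Z = Σ gᵢe^(−Eᵢ/kT) = 2·e^(−0.499579) + 4·e^(−2.27146) + 3·e^(−2.96492) = 1.21357 + 0.412646 + 0.154694 = 1.78091.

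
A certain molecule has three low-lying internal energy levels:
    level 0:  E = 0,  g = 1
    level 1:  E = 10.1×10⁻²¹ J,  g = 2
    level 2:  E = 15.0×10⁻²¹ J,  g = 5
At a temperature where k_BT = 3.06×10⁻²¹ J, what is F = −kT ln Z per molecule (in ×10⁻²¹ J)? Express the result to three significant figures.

-0.322 ×10⁻²¹ J

Eᵢ/kT = 0, 3.3007, 4.9020.
Z = Σ gᵢe^(−Eᵢ/kT) = 1·e^(−0) + 2·e^(−3.3007) + 5·e^(−4.9020) = 1.0000 + 0.073715 + 0.037159 = 1.1109.
F = −kT ln Z = −3.06 × ln(1.1109) = −3.06 × 0.10517 = -0.322 ×10⁻²¹ J.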